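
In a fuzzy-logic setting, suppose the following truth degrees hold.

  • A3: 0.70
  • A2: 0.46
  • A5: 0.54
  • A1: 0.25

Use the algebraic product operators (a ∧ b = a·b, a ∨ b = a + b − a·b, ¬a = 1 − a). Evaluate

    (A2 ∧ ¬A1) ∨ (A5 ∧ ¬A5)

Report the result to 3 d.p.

¬A1 = 1 − 0.2500 = 0.7500
A2 ∧ ¬A1 = a·b on (0.4600, 0.7500) = 0.3450
¬A5 = 1 − 0.5400 = 0.4600
A5 ∧ ¬A5 = a·b on (0.5400, 0.4600) = 0.2484
(A2 ∧ ¬A1) ∨ (A5 ∧ ¬A5) = a + b − a·b on (0.3450, 0.2484) = 0.5077

0.508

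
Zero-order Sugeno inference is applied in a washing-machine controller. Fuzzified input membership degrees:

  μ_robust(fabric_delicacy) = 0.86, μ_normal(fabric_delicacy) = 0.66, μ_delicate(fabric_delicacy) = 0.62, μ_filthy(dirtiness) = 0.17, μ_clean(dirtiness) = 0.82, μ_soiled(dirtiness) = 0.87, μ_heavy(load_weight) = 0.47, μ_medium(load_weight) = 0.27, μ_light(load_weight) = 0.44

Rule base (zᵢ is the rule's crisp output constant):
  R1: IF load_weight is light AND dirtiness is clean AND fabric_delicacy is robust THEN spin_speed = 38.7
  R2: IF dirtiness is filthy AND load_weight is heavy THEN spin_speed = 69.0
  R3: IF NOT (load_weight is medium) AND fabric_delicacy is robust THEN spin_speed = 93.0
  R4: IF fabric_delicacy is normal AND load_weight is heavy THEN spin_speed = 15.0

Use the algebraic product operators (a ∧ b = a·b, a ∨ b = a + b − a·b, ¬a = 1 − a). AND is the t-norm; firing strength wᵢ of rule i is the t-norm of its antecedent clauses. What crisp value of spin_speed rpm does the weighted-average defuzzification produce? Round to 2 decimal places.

60.65

R1 (z=38.7): light=0.44, clean=0.82, robust=0.86; AND[a·b] → w = 0.3103
R2 (z=69.0): filthy=0.17, heavy=0.47; AND[a·b] → w = 0.0799
R3 (z=93.0): ¬medium=1−0.27=0.73, robust=0.86; AND[a·b] → w = 0.6278
R4 (z=15.0): normal=0.66, heavy=0.47; AND[a·b] → w = 0.3102
Weighted average = (0.3103·38.7 + 0.0799·69.0 + 0.6278·93.0 + 0.3102·15.0) / (0.3103 + 0.0799 + 0.6278 + 0.3102)
  = 80.5596 / 1.3282 = 60.65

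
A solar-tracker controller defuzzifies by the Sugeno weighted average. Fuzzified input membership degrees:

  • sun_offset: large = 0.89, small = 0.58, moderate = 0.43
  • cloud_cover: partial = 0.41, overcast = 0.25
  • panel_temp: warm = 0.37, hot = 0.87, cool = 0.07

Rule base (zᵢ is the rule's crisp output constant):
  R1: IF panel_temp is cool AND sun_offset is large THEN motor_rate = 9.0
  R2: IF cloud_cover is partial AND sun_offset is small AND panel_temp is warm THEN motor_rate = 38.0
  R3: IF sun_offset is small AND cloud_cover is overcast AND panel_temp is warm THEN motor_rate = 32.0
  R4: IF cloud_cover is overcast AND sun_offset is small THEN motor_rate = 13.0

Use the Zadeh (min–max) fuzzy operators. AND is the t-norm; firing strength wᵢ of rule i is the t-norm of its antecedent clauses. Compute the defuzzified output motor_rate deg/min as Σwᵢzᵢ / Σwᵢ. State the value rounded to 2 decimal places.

27.60

R1 (z=9.0): cool=0.07, large=0.89; AND[min(a, b)] → w = 0.07
R2 (z=38.0): partial=0.41, small=0.58, warm=0.37; AND[min(a, b)] → w = 0.37
R3 (z=32.0): small=0.58, overcast=0.25, warm=0.37; AND[min(a, b)] → w = 0.25
R4 (z=13.0): overcast=0.25, small=0.58; AND[min(a, b)] → w = 0.25
Weighted average = (0.07·9.0 + 0.37·38.0 + 0.25·32.0 + 0.25·13.0) / (0.07 + 0.37 + 0.25 + 0.25)
  = 25.9400 / 0.9400 = 27.60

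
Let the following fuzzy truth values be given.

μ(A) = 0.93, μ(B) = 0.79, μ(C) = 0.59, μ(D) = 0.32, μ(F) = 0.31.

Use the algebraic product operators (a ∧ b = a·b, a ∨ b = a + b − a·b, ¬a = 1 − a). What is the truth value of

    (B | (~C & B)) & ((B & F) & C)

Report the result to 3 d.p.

0.124

~C = 1 − 0.5900 = 0.4100
~C & B = a·b on (0.4100, 0.7900) = 0.3239
B | (~C & B) = a + b − a·b on (0.7900, 0.3239) = 0.8580
B & F = a·b on (0.7900, 0.3100) = 0.2449
(B & F) & C = a·b on (0.2449, 0.5900) = 0.1445
(B | (~C & B)) & ((B & F) & C) = a·b on (0.8580, 0.1445) = 0.1240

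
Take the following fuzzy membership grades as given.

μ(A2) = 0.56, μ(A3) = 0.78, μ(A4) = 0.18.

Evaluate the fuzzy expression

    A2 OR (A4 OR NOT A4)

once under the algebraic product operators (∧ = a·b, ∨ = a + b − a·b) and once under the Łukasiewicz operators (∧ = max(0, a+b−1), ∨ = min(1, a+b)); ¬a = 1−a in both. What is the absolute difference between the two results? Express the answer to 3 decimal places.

0.065

Under algebraic product:
  NOT A4 = 1 − 0.1800 = 0.8200
  A4 OR NOT A4 = a + b − a·b on (0.1800, 0.8200) = 0.8524
  A2 OR (A4 OR NOT A4) = a + b − a·b on (0.5600, 0.8524) = 0.9351
  → value = 0.9351
Under Łukasiewicz:
  NOT A4 = 1 − 0.18 = 0.82
  A4 OR NOT A4 = min(1, a+b) on (0.18, 0.82) = 1.00
  A2 OR (A4 OR NOT A4) = min(1, a+b) on (0.56, 1.00) = 1.00
  → value = 1.0000
|0.9351 − 1.0000| = 0.065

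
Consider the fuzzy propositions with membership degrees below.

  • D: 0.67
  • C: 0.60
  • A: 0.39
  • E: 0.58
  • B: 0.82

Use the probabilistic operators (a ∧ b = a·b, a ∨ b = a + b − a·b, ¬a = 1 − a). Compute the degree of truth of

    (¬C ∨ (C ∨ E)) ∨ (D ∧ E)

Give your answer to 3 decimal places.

0.938

¬C = 1 − 0.6000 = 0.4000
C ∨ E = a + b − a·b on (0.6000, 0.5800) = 0.8320
¬C ∨ (C ∨ E) = a + b − a·b on (0.4000, 0.8320) = 0.8992
D ∧ E = a·b on (0.6700, 0.5800) = 0.3886
(¬C ∨ (C ∨ E)) ∨ (D ∧ E) = a + b − a·b on (0.8992, 0.3886) = 0.9384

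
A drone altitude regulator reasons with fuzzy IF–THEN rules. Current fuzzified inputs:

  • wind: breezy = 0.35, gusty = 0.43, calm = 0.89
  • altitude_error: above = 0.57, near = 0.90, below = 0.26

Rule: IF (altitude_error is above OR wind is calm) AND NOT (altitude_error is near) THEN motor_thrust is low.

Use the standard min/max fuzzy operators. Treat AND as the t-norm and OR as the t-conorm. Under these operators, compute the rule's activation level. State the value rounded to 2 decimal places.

0.10

firing strength: (above=0.57 OR calm=0.89) = 0.89; AND[min(a, b)] with ¬near=1−0.90=0.10 → w = 0.10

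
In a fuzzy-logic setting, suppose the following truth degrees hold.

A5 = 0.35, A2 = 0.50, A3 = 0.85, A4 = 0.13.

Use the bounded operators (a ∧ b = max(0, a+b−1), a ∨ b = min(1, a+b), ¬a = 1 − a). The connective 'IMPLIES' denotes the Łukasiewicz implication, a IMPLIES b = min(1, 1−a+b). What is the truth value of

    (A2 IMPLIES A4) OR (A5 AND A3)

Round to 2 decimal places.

A2 IMPLIES A4  [Łukasiewicz: min(1, 1−a+b)] with a=0.50, b=0.13 → 0.63
A5 AND A3 = max(0, a+b−1) on (0.35, 0.85) = 0.20
(A2 IMPLIES A4) OR (A5 AND A3) = min(1, a+b) on (0.63, 0.20) = 0.83

0.83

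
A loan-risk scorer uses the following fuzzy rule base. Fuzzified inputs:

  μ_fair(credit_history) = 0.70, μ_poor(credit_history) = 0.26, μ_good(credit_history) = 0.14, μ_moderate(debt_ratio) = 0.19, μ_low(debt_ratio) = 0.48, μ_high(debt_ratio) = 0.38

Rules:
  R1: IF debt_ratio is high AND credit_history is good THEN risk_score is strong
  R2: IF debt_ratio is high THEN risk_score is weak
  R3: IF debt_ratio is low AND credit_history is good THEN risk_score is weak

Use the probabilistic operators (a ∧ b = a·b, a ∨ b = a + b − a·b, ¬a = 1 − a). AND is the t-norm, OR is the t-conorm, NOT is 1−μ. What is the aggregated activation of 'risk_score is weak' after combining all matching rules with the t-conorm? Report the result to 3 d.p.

R1: high=0.38, good=0.14; AND[a·b] → w = 0.0532
R2: high=0.38 → w = 0.3800
R3: low=0.48, good=0.14; AND[a·b] → w = 0.0672
Rules with consequent 'weak': {R2, R3} → strengths 0.3800, 0.0672
Aggregate via t-conorm [a + b − a·b]: 0.4217

0.422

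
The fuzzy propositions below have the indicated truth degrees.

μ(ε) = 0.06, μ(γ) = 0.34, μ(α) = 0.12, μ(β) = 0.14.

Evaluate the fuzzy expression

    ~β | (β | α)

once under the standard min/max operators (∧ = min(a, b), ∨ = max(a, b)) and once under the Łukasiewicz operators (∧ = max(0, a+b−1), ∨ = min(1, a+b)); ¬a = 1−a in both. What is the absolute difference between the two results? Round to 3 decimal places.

0.140

Under standard min/max:
  ~β = 1 − 0.14 = 0.86
  β | α = max(a, b) on (0.14, 0.12) = 0.14
  ~β | (β | α) = max(a, b) on (0.86, 0.14) = 0.86
  → value = 0.8600
Under Łukasiewicz:
  ~β = 1 − 0.14 = 0.86
  β | α = min(1, a+b) on (0.14, 0.12) = 0.26
  ~β | (β | α) = min(1, a+b) on (0.86, 0.26) = 1.00
  → value = 1.0000
|0.8600 − 1.0000| = 0.140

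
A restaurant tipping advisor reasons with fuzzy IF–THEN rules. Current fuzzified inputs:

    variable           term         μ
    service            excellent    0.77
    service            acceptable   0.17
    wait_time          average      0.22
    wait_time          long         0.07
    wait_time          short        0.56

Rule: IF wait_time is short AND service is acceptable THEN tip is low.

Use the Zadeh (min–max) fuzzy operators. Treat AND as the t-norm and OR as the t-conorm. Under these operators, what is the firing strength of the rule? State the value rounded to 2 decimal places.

firing strength: short=0.56, acceptable=0.17; AND[min(a, b)] → w = 0.17

0.17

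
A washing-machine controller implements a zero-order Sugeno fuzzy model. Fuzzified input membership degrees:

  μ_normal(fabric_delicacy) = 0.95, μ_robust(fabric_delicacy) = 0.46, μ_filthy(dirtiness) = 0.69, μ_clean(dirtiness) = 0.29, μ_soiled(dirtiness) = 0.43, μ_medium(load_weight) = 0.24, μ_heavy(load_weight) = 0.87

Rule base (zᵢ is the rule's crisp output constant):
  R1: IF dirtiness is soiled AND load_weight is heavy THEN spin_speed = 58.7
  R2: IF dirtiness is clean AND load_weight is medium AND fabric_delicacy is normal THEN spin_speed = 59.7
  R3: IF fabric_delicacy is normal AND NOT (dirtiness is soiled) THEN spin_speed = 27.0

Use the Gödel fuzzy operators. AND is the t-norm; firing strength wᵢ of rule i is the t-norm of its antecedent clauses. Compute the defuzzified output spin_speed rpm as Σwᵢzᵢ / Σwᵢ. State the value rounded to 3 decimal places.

44.322

R1 (z=58.7): soiled=0.43, heavy=0.87; AND[min(a, b)] → w = 0.43
R2 (z=59.7): clean=0.29, medium=0.24, normal=0.95; AND[min(a, b)] → w = 0.24
R3 (z=27.0): normal=0.95, ¬soiled=1−0.43=0.57; AND[min(a, b)] → w = 0.57
Weighted average = (0.43·58.7 + 0.24·59.7 + 0.57·27.0) / (0.43 + 0.24 + 0.57)
  = 54.9590 / 1.2400 = 44.322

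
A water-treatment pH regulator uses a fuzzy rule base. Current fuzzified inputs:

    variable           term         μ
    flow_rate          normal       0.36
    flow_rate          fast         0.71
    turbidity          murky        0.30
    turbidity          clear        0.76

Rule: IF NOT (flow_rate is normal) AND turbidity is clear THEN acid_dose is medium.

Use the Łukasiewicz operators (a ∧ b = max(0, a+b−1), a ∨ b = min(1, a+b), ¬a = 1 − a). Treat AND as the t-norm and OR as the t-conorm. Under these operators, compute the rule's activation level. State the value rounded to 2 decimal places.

0.40

firing strength: ¬normal=1−0.36=0.64, clear=0.76; AND[max(0, a+b−1)] → w = 0.40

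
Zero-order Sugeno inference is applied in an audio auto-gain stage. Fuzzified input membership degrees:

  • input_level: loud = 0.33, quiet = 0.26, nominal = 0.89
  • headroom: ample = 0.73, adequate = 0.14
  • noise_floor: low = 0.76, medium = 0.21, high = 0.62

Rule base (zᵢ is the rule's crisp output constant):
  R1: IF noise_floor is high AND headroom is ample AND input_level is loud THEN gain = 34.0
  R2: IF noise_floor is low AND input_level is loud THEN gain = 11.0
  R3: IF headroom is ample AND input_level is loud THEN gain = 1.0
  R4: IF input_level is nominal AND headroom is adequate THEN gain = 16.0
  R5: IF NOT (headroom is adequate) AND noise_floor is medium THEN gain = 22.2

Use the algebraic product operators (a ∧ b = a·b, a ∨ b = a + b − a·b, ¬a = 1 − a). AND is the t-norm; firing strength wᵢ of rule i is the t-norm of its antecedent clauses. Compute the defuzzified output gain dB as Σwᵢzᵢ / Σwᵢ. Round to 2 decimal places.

R1 (z=34.0): high=0.62, ample=0.73, loud=0.33; AND[a·b] → w = 0.1494
R2 (z=11.0): low=0.76, loud=0.33; AND[a·b] → w = 0.2508
R3 (z=1.0): ample=0.73, loud=0.33; AND[a·b] → w = 0.2409
R4 (z=16.0): nominal=0.89, adequate=0.14; AND[a·b] → w = 0.1246
R5 (z=22.2): ¬adequate=1−0.14=0.86, medium=0.21; AND[a·b] → w = 0.1806
Weighted average = (0.1494·34.0 + 0.2508·11.0 + 0.2409·1.0 + 0.1246·16.0 + 0.1806·22.2) / (0.1494 + 0.2508 + 0.2409 + 0.1246 + 0.1806)
  = 14.0808 / 0.9463 = 14.88

14.88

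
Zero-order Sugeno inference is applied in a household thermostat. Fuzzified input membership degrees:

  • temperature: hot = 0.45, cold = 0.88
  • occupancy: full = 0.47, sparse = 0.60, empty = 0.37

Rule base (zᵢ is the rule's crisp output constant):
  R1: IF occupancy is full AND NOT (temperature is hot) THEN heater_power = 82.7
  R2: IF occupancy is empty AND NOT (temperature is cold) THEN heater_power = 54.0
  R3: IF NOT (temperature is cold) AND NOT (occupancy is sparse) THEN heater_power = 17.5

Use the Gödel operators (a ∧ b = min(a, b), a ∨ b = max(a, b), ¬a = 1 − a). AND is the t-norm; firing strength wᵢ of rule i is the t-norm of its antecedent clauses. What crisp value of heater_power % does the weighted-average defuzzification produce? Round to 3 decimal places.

66.830

R1 (z=82.7): full=0.47, ¬hot=1−0.45=0.55; AND[min(a, b)] → w = 0.47
R2 (z=54.0): empty=0.37, ¬cold=1−0.88=0.12; AND[min(a, b)] → w = 0.12
R3 (z=17.5): ¬cold=1−0.88=0.12, ¬sparse=1−0.60=0.40; AND[min(a, b)] → w = 0.12
Weighted average = (0.47·82.7 + 0.12·54.0 + 0.12·17.5) / (0.47 + 0.12 + 0.12)
  = 47.4490 / 0.7100 = 66.830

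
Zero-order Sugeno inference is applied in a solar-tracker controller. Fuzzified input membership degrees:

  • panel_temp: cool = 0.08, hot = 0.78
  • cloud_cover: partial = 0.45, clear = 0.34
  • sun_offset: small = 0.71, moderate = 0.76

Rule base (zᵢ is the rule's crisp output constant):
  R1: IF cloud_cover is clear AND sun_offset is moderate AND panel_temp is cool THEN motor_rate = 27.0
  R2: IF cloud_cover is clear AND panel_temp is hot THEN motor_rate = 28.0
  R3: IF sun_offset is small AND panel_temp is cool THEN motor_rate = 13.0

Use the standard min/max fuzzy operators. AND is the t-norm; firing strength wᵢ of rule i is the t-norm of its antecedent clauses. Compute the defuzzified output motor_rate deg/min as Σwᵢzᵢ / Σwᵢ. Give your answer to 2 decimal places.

R1 (z=27.0): clear=0.34, moderate=0.76, cool=0.08; AND[min(a, b)] → w = 0.08
R2 (z=28.0): clear=0.34, hot=0.78; AND[min(a, b)] → w = 0.34
R3 (z=13.0): small=0.71, cool=0.08; AND[min(a, b)] → w = 0.08
Weighted average = (0.08·27.0 + 0.34·28.0 + 0.08·13.0) / (0.08 + 0.34 + 0.08)
  = 12.7200 / 0.5000 = 25.44

25.44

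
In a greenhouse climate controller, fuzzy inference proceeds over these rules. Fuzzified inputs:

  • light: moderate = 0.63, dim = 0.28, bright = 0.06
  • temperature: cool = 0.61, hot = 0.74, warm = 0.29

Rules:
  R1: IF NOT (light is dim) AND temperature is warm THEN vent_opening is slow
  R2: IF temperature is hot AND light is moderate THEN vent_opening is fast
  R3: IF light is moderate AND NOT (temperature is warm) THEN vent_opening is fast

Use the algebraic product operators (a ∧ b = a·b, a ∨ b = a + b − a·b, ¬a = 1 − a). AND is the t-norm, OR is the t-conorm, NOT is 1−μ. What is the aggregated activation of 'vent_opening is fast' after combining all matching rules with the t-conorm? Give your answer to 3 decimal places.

0.705

R1: ¬dim=1−0.28=0.72, warm=0.29; AND[a·b] → w = 0.2088
R2: hot=0.74, moderate=0.63; AND[a·b] → w = 0.4662
R3: moderate=0.63, ¬warm=1−0.29=0.71; AND[a·b] → w = 0.4473
Rules with consequent 'fast': {R2, R3} → strengths 0.4662, 0.4473
Aggregate via t-conorm [a + b − a·b]: 0.7050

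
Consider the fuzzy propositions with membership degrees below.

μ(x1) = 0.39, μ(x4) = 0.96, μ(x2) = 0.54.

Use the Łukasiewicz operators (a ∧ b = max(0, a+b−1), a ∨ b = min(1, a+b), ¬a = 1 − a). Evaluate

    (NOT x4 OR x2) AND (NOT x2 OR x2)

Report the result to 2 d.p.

NOT x4 = 1 − 0.96 = 0.04
NOT x4 OR x2 = min(1, a+b) on (0.04, 0.54) = 0.58
NOT x2 = 1 − 0.54 = 0.46
NOT x2 OR x2 = min(1, a+b) on (0.46, 0.54) = 1.00
(NOT x4 OR x2) AND (NOT x2 OR x2) = max(0, a+b−1) on (0.58, 1.00) = 0.58

0.58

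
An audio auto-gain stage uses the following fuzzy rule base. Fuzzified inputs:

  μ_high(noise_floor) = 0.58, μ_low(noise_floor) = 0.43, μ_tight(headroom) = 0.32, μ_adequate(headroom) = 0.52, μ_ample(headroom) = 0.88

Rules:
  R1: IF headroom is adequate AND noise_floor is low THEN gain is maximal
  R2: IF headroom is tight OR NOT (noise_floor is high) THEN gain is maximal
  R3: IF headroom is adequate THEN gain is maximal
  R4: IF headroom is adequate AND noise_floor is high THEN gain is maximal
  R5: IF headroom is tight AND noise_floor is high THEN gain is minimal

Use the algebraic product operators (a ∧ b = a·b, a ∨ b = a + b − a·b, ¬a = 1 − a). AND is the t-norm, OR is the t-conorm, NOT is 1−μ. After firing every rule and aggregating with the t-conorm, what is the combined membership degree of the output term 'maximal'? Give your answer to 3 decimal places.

0.897

R1: adequate=0.52, low=0.43; AND[a·b] → w = 0.2236
R2: tight=0.32, ¬high=1−0.58=0.42; OR[a + b − a·b] → w = 0.6056
R3: adequate=0.52 → w = 0.5200
R4: adequate=0.52, high=0.58; AND[a·b] → w = 0.3016
R5: tight=0.32, high=0.58; AND[a·b] → w = 0.1856
Rules with consequent 'maximal': {R1, R2, R3, R4} → strengths 0.2236, 0.6056, 0.5200, 0.3016
Aggregate via t-conorm [a + b − a·b]: 0.8973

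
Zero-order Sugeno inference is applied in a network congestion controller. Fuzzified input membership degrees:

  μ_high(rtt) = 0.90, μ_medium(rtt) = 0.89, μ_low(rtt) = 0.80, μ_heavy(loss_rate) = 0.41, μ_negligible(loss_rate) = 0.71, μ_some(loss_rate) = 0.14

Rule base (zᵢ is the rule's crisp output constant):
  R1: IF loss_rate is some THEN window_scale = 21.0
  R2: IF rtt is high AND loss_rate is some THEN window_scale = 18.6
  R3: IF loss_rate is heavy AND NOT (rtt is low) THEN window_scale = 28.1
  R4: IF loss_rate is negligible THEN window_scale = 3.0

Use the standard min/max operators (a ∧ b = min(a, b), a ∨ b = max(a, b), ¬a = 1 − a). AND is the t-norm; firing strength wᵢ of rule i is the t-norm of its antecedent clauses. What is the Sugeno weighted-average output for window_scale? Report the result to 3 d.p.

11.171

R1 (z=21.0): some=0.14 → w = 0.14
R2 (z=18.6): high=0.90, some=0.14; AND[min(a, b)] → w = 0.14
R3 (z=28.1): heavy=0.41, ¬low=1−0.80=0.20; AND[min(a, b)] → w = 0.20
R4 (z=3.0): negligible=0.71 → w = 0.71
Weighted average = (0.14·21.0 + 0.14·18.6 + 0.20·28.1 + 0.71·3.0) / (0.14 + 0.14 + 0.20 + 0.71)
  = 13.2940 / 1.1900 = 11.171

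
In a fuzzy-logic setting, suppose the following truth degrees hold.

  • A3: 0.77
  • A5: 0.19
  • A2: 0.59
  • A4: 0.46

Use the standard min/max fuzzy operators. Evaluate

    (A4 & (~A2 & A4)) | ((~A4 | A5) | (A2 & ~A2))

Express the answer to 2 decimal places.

~A2 = 1 − 0.59 = 0.41
~A2 & A4 = min(a, b) on (0.41, 0.46) = 0.41
A4 & (~A2 & A4) = min(a, b) on (0.46, 0.41) = 0.41
~A4 = 1 − 0.46 = 0.54
~A4 | A5 = max(a, b) on (0.54, 0.19) = 0.54
~A2 = 1 − 0.59 = 0.41
A2 & ~A2 = min(a, b) on (0.59, 0.41) = 0.41
(~A4 | A5) | (A2 & ~A2) = max(a, b) on (0.54, 0.41) = 0.54
(A4 & (~A2 & A4)) | ((~A4 | A5) | (A2 & ~A2)) = max(a, b) on (0.41, 0.54) = 0.54

0.54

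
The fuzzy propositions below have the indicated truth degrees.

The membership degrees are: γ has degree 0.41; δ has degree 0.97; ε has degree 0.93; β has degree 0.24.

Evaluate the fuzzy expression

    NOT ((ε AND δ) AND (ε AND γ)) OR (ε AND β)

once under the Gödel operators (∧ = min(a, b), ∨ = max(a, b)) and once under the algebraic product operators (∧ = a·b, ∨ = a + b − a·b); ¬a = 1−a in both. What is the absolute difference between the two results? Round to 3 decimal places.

Under Gödel:
  ε AND δ = min(a, b) on (0.93, 0.97) = 0.93
  ε AND γ = min(a, b) on (0.93, 0.41) = 0.41
  (ε AND δ) AND (ε AND γ) = min(a, b) on (0.93, 0.41) = 0.41
  NOT ((ε AND δ) AND (ε AND γ)) = 1 − 0.41 = 0.59
  ε AND β = min(a, b) on (0.93, 0.24) = 0.24
  NOT ((ε AND δ) AND (ε AND γ)) OR (ε AND β) = max(a, b) on (0.59, 0.24) = 0.59
  → value = 0.5900
Under algebraic product:
  ε AND δ = a·b on (0.9300, 0.9700) = 0.9021
  ε AND γ = a·b on (0.9300, 0.4100) = 0.3813
  (ε AND δ) AND (ε AND γ) = a·b on (0.9021, 0.3813) = 0.3440
  NOT ((ε AND δ) AND (ε AND γ)) = 1 − 0.3440 = 0.6560
  ε AND β = a·b on (0.9300, 0.2400) = 0.2232
  NOT ((ε AND δ) AND (ε AND γ)) OR (ε AND β) = a + b − a·b on (0.6560, 0.2232) = 0.7328
  → value = 0.7328
|0.5900 − 0.7328| = 0.143

0.143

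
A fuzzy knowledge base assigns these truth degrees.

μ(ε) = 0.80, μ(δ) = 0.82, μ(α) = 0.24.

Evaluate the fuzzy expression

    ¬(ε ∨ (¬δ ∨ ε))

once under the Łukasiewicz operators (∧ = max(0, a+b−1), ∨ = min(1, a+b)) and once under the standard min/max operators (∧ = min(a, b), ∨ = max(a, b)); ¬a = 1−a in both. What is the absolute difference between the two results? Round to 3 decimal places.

Under Łukasiewicz:
  ¬δ = 1 − 0.82 = 0.18
  ¬δ ∨ ε = min(1, a+b) on (0.18, 0.80) = 0.98
  ε ∨ (¬δ ∨ ε) = min(1, a+b) on (0.80, 0.98) = 1.00
  ¬(ε ∨ (¬δ ∨ ε)) = 1 − 1.00 = 0.00
  → value = 0.0000
Under standard min/max:
  ¬δ = 1 − 0.82 = 0.18
  ¬δ ∨ ε = max(a, b) on (0.18, 0.80) = 0.80
  ε ∨ (¬δ ∨ ε) = max(a, b) on (0.80, 0.80) = 0.80
  ¬(ε ∨ (¬δ ∨ ε)) = 1 − 0.80 = 0.20
  → value = 0.2000
|0.0000 − 0.2000| = 0.200

0.200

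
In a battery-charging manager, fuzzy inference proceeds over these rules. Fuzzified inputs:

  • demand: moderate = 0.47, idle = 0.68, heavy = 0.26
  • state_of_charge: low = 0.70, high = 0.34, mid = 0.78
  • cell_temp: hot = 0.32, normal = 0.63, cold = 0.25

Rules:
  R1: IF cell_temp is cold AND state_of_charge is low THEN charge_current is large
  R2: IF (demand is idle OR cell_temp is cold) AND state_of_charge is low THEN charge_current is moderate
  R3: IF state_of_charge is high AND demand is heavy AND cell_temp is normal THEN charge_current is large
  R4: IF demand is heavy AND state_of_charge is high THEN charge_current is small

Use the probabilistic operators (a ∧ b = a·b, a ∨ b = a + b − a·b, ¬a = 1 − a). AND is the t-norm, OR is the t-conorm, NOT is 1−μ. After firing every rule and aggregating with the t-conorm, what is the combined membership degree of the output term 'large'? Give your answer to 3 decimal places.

R1: cold=0.25, low=0.70; AND[a·b] → w = 0.1750
R2: (idle=0.68 OR cold=0.25) = 0.7600; AND[a·b] with low=0.70 → w = 0.5320
R3: high=0.34, heavy=0.26, normal=0.63; AND[a·b] → w = 0.0557
R4: heavy=0.26, high=0.34; AND[a·b] → w = 0.0884
Rules with consequent 'large': {R1, R3} → strengths 0.1750, 0.0557
Aggregate via t-conorm [a + b − a·b]: 0.2209

0.221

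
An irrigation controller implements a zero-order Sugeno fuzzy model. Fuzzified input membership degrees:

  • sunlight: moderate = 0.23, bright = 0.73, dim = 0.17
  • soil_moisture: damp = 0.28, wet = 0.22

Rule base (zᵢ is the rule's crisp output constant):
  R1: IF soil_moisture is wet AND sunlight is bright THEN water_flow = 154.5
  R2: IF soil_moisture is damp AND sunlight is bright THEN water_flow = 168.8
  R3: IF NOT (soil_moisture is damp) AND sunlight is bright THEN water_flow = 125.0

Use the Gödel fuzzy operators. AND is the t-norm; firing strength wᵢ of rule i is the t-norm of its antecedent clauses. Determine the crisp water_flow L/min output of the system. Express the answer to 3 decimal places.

R1 (z=154.5): wet=0.22, bright=0.73; AND[min(a, b)] → w = 0.22
R2 (z=168.8): damp=0.28, bright=0.73; AND[min(a, b)] → w = 0.28
R3 (z=125.0): ¬damp=1−0.28=0.72, bright=0.73; AND[min(a, b)] → w = 0.72
Weighted average = (0.22·154.5 + 0.28·168.8 + 0.72·125.0) / (0.22 + 0.28 + 0.72)
  = 171.2540 / 1.2200 = 140.372

140.372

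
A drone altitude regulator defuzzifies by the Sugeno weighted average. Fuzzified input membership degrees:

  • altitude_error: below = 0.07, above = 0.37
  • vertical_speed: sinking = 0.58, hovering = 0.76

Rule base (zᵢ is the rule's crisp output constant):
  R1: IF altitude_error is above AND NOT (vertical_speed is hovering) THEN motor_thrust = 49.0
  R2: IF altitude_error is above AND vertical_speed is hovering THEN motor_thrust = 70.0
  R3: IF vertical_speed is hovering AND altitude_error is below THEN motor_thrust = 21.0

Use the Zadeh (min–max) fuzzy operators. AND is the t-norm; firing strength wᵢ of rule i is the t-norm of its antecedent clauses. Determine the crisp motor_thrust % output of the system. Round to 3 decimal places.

57.544

R1 (z=49.0): above=0.37, ¬hovering=1−0.76=0.24; AND[min(a, b)] → w = 0.24
R2 (z=70.0): above=0.37, hovering=0.76; AND[min(a, b)] → w = 0.37
R3 (z=21.0): hovering=0.76, below=0.07; AND[min(a, b)] → w = 0.07
Weighted average = (0.24·49.0 + 0.37·70.0 + 0.07·21.0) / (0.24 + 0.37 + 0.07)
  = 39.1300 / 0.6800 = 57.544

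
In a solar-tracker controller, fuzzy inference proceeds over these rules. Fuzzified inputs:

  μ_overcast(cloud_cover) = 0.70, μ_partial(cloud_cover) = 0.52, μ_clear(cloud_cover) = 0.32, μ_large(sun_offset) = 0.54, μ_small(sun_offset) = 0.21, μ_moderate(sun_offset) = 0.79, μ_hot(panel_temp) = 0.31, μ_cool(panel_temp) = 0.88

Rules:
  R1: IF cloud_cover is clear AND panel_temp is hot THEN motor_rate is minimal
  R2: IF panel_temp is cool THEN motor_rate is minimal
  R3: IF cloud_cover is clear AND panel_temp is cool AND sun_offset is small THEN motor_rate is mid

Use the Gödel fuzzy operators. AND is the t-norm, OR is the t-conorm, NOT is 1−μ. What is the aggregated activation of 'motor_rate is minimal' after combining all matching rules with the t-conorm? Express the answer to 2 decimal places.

R1: clear=0.32, hot=0.31; AND[min(a, b)] → w = 0.31
R2: cool=0.88 → w = 0.88
R3: clear=0.32, cool=0.88, small=0.21; AND[min(a, b)] → w = 0.21
Rules with consequent 'minimal': {R1, R2} → strengths 0.31, 0.88
Aggregate via t-conorm [max(a, b)]: 0.88

0.88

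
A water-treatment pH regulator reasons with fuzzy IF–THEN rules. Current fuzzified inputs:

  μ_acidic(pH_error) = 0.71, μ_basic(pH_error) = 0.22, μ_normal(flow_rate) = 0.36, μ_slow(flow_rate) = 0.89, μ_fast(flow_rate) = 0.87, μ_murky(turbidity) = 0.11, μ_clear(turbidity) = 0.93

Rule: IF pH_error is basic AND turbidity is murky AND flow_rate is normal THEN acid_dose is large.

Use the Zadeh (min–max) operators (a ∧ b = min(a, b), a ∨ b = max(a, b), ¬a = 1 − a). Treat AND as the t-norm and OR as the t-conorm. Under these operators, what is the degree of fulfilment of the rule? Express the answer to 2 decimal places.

firing strength: basic=0.22, murky=0.11, normal=0.36; AND[min(a, b)] → w = 0.11

0.11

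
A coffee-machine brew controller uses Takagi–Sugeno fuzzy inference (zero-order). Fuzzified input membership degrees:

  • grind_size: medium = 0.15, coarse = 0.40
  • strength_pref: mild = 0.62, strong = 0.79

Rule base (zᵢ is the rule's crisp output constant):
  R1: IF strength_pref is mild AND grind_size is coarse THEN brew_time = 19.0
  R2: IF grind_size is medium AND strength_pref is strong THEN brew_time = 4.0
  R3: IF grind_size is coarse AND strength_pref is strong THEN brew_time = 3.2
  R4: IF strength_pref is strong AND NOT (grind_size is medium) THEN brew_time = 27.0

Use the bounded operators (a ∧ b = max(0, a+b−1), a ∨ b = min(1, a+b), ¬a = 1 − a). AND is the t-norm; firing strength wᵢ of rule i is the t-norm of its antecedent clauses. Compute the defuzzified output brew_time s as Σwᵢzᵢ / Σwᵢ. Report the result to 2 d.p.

R1 (z=19.0): mild=0.62, coarse=0.40; AND[max(0, a+b−1)] → w = 0.02
R2 (z=4.0): medium=0.15, strong=0.79; AND[max(0, a+b−1)] → w = 0.00
R3 (z=3.2): coarse=0.40, strong=0.79; AND[max(0, a+b−1)] → w = 0.19
R4 (z=27.0): strong=0.79, ¬medium=1−0.15=0.85; AND[max(0, a+b−1)] → w = 0.64
Weighted average = (0.02·19.0 + 0.00·4.0 + 0.19·3.2 + 0.64·27.0) / (0.02 + 0.00 + 0.19 + 0.64)
  = 18.2680 / 0.8500 = 21.49

21.49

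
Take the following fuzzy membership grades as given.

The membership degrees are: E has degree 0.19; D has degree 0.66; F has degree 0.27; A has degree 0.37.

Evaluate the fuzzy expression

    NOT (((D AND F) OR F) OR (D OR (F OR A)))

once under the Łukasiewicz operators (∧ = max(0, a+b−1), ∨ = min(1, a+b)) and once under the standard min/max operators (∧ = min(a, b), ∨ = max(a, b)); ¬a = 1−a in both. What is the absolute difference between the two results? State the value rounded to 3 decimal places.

Under Łukasiewicz:
  D AND F = max(0, a+b−1) on (0.66, 0.27) = 0.00
  (D AND F) OR F = min(1, a+b) on (0.00, 0.27) = 0.27
  F OR A = min(1, a+b) on (0.27, 0.37) = 0.64
  D OR (F OR A) = min(1, a+b) on (0.66, 0.64) = 1.00
  ((D AND F) OR F) OR (D OR (F OR A)) = min(1, a+b) on (0.27, 1.00) = 1.00
  NOT (((D AND F) OR F) OR (D OR (F OR A))) = 1 − 1.00 = 0.00
  → value = 0.0000
Under standard min/max:
  D AND F = min(a, b) on (0.66, 0.27) = 0.27
  (D AND F) OR F = max(a, b) on (0.27, 0.27) = 0.27
  F OR A = max(a, b) on (0.27, 0.37) = 0.37
  D OR (F OR A) = max(a, b) on (0.66, 0.37) = 0.66
  ((D AND F) OR F) OR (D OR (F OR A)) = max(a, b) on (0.27, 0.66) = 0.66
  NOT (((D AND F) OR F) OR (D OR (F OR A))) = 1 − 0.66 = 0.34
  → value = 0.3400
|0.0000 − 0.3400| = 0.340

0.340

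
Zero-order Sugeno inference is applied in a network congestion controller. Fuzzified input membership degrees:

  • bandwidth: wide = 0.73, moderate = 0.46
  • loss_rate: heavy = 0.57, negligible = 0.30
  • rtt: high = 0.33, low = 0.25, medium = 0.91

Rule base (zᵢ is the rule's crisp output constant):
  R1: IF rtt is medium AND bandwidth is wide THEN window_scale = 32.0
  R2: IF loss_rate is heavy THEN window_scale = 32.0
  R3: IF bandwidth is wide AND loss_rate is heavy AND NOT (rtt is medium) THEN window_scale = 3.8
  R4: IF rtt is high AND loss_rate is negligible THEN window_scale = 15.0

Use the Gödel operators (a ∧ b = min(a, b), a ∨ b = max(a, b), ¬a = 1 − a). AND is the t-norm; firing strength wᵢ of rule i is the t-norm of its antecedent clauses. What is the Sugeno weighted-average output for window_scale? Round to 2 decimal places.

27.48

R1 (z=32.0): medium=0.91, wide=0.73; AND[min(a, b)] → w = 0.73
R2 (z=32.0): heavy=0.57 → w = 0.57
R3 (z=3.8): wide=0.73, heavy=0.57, ¬medium=1−0.91=0.09; AND[min(a, b)] → w = 0.09
R4 (z=15.0): high=0.33, negligible=0.30; AND[min(a, b)] → w = 0.30
Weighted average = (0.73·32.0 + 0.57·32.0 + 0.09·3.8 + 0.30·15.0) / (0.73 + 0.57 + 0.09 + 0.30)
  = 46.4420 / 1.6900 = 27.48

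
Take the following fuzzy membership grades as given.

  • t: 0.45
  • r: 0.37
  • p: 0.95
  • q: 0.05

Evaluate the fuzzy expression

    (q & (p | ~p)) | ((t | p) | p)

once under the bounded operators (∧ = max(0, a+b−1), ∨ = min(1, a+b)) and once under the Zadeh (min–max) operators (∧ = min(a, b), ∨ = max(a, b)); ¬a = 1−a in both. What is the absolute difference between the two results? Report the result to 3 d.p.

Under bounded:
  ~p = 1 − 0.95 = 0.05
  p | ~p = min(1, a+b) on (0.95, 0.05) = 1.00
  q & (p | ~p) = max(0, a+b−1) on (0.05, 1.00) = 0.05
  t | p = min(1, a+b) on (0.45, 0.95) = 1.00
  (t | p) | p = min(1, a+b) on (1.00, 0.95) = 1.00
  (q & (p | ~p)) | ((t | p) | p) = min(1, a+b) on (0.05, 1.00) = 1.00
  → value = 1.0000
Under Zadeh (min–max):
  ~p = 1 − 0.95 = 0.05
  p | ~p = max(a, b) on (0.95, 0.05) = 0.95
  q & (p | ~p) = min(a, b) on (0.05, 0.95) = 0.05
  t | p = max(a, b) on (0.45, 0.95) = 0.95
  (t | p) | p = max(a, b) on (0.95, 0.95) = 0.95
  (q & (p | ~p)) | ((t | p) | p) = max(a, b) on (0.05, 0.95) = 0.95
  → value = 0.9500
|1.0000 − 0.9500| = 0.050

0.050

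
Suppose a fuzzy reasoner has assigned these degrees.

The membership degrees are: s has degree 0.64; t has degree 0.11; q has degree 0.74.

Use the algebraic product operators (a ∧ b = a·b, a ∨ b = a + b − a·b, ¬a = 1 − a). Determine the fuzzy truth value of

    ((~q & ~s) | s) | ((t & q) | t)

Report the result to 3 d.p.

0.733

~q = 1 − 0.7400 = 0.2600
~s = 1 − 0.6400 = 0.3600
~q & ~s = a·b on (0.2600, 0.3600) = 0.0936
(~q & ~s) | s = a + b − a·b on (0.0936, 0.6400) = 0.6737
t & q = a·b on (0.1100, 0.7400) = 0.0814
(t & q) | t = a + b − a·b on (0.0814, 0.1100) = 0.1824
((~q & ~s) | s) | ((t & q) | t) = a + b − a·b on (0.6737, 0.1824) = 0.7332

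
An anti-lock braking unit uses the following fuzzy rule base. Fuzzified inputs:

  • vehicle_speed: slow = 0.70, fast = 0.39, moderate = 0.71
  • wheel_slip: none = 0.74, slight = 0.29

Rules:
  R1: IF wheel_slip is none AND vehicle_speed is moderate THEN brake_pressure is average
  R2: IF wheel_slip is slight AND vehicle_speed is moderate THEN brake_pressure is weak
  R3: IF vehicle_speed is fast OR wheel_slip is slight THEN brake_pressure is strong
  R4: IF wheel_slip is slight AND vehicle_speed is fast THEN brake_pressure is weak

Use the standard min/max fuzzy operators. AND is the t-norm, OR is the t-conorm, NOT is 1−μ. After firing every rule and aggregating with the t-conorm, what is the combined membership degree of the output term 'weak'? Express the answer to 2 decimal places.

0.29

R1: none=0.74, moderate=0.71; AND[min(a, b)] → w = 0.71
R2: slight=0.29, moderate=0.71; AND[min(a, b)] → w = 0.29
R3: fast=0.39, slight=0.29; OR[max(a, b)] → w = 0.39
R4: slight=0.29, fast=0.39; AND[min(a, b)] → w = 0.29
Rules with consequent 'weak': {R2, R4} → strengths 0.29, 0.29
Aggregate via t-conorm [max(a, b)]: 0.29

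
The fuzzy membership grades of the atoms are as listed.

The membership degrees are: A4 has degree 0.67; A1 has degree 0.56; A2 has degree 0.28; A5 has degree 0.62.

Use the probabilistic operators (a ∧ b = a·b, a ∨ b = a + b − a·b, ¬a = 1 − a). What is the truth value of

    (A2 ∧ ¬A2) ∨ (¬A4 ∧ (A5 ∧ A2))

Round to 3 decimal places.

0.247

¬A2 = 1 − 0.2800 = 0.7200
A2 ∧ ¬A2 = a·b on (0.2800, 0.7200) = 0.2016
¬A4 = 1 − 0.6700 = 0.3300
A5 ∧ A2 = a·b on (0.6200, 0.2800) = 0.1736
¬A4 ∧ (A5 ∧ A2) = a·b on (0.3300, 0.1736) = 0.0573
(A2 ∧ ¬A2) ∨ (¬A4 ∧ (A5 ∧ A2)) = a + b − a·b on (0.2016, 0.0573) = 0.2473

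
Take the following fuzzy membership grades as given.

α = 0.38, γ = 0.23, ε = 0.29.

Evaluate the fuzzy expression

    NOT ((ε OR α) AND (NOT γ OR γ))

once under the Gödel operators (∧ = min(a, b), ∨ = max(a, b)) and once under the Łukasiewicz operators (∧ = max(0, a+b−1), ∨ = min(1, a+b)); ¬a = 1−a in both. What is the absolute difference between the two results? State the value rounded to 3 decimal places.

0.290

Under Gödel:
  ε OR α = max(a, b) on (0.29, 0.38) = 0.38
  NOT γ = 1 − 0.23 = 0.77
  NOT γ OR γ = max(a, b) on (0.77, 0.23) = 0.77
  (ε OR α) AND (NOT γ OR γ) = min(a, b) on (0.38, 0.77) = 0.38
  NOT ((ε OR α) AND (NOT γ OR γ)) = 1 − 0.38 = 0.62
  → value = 0.6200
Under Łukasiewicz:
  ε OR α = min(1, a+b) on (0.29, 0.38) = 0.67
  NOT γ = 1 − 0.23 = 0.77
  NOT γ OR γ = min(1, a+b) on (0.77, 0.23) = 1.00
  (ε OR α) AND (NOT γ OR γ) = max(0, a+b−1) on (0.67, 1.00) = 0.67
  NOT ((ε OR α) AND (NOT γ OR γ)) = 1 − 0.67 = 0.33
  → value = 0.3300
|0.6200 − 0.3300| = 0.290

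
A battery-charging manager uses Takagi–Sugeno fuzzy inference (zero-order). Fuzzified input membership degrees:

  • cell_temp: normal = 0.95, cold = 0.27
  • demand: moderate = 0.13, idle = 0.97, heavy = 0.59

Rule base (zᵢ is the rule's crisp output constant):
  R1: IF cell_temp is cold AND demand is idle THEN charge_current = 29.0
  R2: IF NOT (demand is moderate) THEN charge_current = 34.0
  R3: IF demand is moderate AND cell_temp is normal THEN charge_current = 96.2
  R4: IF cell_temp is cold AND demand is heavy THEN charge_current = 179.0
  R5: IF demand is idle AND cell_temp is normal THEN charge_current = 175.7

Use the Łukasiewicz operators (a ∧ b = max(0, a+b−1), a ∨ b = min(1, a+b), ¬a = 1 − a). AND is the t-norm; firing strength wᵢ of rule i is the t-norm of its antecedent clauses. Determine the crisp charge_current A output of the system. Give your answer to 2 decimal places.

R1 (z=29.0): cold=0.27, idle=0.97; AND[max(0, a+b−1)] → w = 0.24
R2 (z=34.0): ¬moderate=1−0.13=0.87 → w = 0.87
R3 (z=96.2): moderate=0.13, normal=0.95; AND[max(0, a+b−1)] → w = 0.08
R4 (z=179.0): cold=0.27, heavy=0.59; AND[max(0, a+b−1)] → w = 0.00
R5 (z=175.7): idle=0.97, normal=0.95; AND[max(0, a+b−1)] → w = 0.92
Weighted average = (0.24·29.0 + 0.87·34.0 + 0.08·96.2 + 0.00·179.0 + 0.92·175.7) / (0.24 + 0.87 + 0.08 + 0.00 + 0.92)
  = 205.8800 / 2.1100 = 97.57

97.57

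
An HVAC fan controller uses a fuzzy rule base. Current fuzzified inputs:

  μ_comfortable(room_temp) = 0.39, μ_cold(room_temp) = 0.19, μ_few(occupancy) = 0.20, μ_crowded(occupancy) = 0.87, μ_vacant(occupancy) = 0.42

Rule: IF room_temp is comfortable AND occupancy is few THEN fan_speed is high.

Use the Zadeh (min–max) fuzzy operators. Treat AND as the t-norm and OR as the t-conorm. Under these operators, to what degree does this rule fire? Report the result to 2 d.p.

firing strength: comfortable=0.39, few=0.20; AND[min(a, b)] → w = 0.20

0.20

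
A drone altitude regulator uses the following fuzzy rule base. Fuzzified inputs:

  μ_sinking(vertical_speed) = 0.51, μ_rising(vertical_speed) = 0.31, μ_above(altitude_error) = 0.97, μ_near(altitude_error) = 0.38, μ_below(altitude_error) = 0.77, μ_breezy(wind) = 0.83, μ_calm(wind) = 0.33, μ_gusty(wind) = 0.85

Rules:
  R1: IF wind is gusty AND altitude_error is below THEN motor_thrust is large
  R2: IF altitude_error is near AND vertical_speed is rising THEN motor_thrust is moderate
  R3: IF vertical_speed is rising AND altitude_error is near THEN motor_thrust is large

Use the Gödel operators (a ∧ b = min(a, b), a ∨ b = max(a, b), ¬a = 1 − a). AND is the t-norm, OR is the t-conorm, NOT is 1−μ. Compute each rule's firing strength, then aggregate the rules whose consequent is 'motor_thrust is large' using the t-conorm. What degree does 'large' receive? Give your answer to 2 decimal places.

R1: gusty=0.85, below=0.77; AND[min(a, b)] → w = 0.77
R2: near=0.38, rising=0.31; AND[min(a, b)] → w = 0.31
R3: rising=0.31, near=0.38; AND[min(a, b)] → w = 0.31
Rules with consequent 'large': {R1, R3} → strengths 0.77, 0.31
Aggregate via t-conorm [max(a, b)]: 0.77

0.77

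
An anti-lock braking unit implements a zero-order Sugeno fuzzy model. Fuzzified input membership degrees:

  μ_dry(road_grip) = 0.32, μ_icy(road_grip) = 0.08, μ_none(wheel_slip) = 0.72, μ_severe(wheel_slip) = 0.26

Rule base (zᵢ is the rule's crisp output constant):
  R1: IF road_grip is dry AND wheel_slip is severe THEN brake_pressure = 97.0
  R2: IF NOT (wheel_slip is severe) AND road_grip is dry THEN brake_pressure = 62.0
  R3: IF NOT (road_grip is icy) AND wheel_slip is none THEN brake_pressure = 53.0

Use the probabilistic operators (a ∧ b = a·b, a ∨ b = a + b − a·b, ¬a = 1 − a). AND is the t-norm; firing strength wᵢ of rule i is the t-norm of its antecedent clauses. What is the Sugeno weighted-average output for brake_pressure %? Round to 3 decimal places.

R1 (z=97.0): dry=0.32, severe=0.26; AND[a·b] → w = 0.0832
R2 (z=62.0): ¬severe=1−0.26=0.74, dry=0.32; AND[a·b] → w = 0.2368
R3 (z=53.0): ¬icy=1−0.08=0.92, none=0.72; AND[a·b] → w = 0.6624
Weighted average = (0.0832·97.0 + 0.2368·62.0 + 0.6624·53.0) / (0.0832 + 0.2368 + 0.6624)
  = 57.8592 / 0.9824 = 58.896

58.896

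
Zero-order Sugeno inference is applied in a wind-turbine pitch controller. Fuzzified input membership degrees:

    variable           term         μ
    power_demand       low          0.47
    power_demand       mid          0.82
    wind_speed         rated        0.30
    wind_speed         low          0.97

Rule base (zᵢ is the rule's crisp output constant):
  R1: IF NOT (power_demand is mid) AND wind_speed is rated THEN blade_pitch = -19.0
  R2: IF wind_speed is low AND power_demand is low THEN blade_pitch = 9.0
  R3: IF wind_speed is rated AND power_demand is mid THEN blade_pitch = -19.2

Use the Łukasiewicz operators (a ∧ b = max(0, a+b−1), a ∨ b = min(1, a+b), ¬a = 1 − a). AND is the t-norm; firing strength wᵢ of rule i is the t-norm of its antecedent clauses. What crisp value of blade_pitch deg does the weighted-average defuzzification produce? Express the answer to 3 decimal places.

R1 (z=-19.0): ¬mid=1−0.82=0.18, rated=0.30; AND[max(0, a+b−1)] → w = 0.00
R2 (z=9.0): low=0.97, low=0.47; AND[max(0, a+b−1)] → w = 0.44
R3 (z=-19.2): rated=0.30, mid=0.82; AND[max(0, a+b−1)] → w = 0.12
Weighted average = (0.00·-19.0 + 0.44·9.0 + 0.12·-19.2) / (0.00 + 0.44 + 0.12)
  = 1.6560 / 0.5600 = 2.957

2.957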